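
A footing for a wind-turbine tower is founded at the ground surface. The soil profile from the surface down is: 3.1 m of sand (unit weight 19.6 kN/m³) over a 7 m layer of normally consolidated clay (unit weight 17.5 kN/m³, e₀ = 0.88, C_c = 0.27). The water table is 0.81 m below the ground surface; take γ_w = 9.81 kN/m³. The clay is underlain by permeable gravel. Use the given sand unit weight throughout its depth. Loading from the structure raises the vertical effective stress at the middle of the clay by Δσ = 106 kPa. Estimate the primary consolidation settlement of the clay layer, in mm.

Mid-depth of clay below the ground surface: z = 3.1 + 7/2 = 6.6 m.
Total vertical stress at mid-clay: σ_v = 19.6×3.1 + 17.5×3.5 = 122.01 kPa.
Pore pressure: u = 9.81×(6.6 − 0.81) = 56.8 kPa.
Initial effective stress: σ'_0 = σ_v − u = 122.01 − 56.8 = 65.21 kPa.
Final effective stress: σ'_f = σ'_0 + Δσ = 65.21 + 106 = 171.21 kPa.
Normally consolidated clay, so the full stress increment lies on the virgin compression line:
S_c = C_c·H/(1+e₀)·log₁₀(σ'_f/σ'_0) = 0.27×7/(1+0.88)×log₁₀(171.21/65.21)
    = 1.0053 × 0.41921 = 0.4214 m

S_c ≈ 421 mm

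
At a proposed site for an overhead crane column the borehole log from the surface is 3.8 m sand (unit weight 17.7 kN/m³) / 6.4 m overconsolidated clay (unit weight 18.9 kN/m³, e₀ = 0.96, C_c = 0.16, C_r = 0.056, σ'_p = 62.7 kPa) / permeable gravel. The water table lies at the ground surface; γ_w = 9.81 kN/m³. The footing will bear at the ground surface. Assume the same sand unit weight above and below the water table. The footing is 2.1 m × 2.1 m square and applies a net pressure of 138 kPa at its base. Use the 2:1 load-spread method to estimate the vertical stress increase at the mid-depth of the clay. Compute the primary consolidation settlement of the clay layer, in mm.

Mid-depth of clay below the ground surface: z = 3.8 + 6.4/2 = 7 m.
Total vertical stress at mid-clay: σ_v = 17.7×3.8 + 18.9×3.2 = 127.74 kPa.
Pore pressure: u = 9.81×(7 − 0) = 68.67 kPa.
Initial effective stress: σ'_0 = σ_v − u = 127.74 − 68.67 = 59.07 kPa.
Stress increase at mid-clay by the 2:1 spreading method:
Δσ = qBL/((B+z)(L+z)) = 138×2.1×2.1/((2.1+7)(2.1+7)) = 7.3491 kPa
Final effective stress: σ'_f = 59.07 + 7.3491 = 66.419 kPa.
σ'_f = 66.419 > σ'_p = 62.7 kPa, so the stress path crosses the preconsolidation pressure — recompression up to σ'_p, then virgin compression beyond:
S_c = H/(1+e₀)·[C_r·log₁₀(σ'_p/σ'_0) + C_c·log₁₀(σ'_f/σ'_p)]
    = 6.4/1.96 × [0.056×log₁₀(62.7/59.07) + 0.16×log₁₀(66.419/62.7)]
    = 3.2653 × [0.0014504 + 0.004004] = 0.01781 m

S_c ≈ 17.8 mm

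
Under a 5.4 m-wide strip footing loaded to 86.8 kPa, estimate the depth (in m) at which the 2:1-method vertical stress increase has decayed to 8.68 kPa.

2:1 spreading — at depth z the loaded area has grown by z in each plan dimension:
qB/(B+z) = Δσ_z ⇒ z = qB/Δσ_z − B = 86.8×5.4/8.68 − 5.4 = 48.6 m

z ≈ 48.6 m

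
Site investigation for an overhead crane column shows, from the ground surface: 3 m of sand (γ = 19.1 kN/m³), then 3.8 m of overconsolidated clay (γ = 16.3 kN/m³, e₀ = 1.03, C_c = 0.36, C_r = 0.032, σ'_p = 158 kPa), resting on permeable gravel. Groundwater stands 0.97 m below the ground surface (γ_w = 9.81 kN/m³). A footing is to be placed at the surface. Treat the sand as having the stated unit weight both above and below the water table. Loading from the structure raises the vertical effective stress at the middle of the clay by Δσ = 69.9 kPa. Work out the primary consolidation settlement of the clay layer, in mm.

S_c ≈ 22.8 mm

Mid-depth of clay below the ground surface: z = 3 + 3.8/2 = 4.9 m.
Total vertical stress at mid-clay: σ_v = 19.1×3 + 16.3×1.9 = 88.27 kPa.
Pore pressure: u = 9.81×(4.9 − 0.97) = 38.553 kPa.
Initial effective stress: σ'_0 = σ_v − u = 88.27 − 38.553 = 49.717 kPa.
Final effective stress: σ'_f = 49.717 + 69.9 = 119.62 kPa.
σ'_f = 119.62 ≤ σ'_p = 158 kPa, so the clay remains overconsolidated and only the recompression index applies:
S_c = C_r·H/(1+e₀)·log₁₀(σ'_f/σ'_0) = 0.032×3.8/2.03×log₁₀(119.62/49.717)
    = 0.059901 × 0.3813 = 0.02284 m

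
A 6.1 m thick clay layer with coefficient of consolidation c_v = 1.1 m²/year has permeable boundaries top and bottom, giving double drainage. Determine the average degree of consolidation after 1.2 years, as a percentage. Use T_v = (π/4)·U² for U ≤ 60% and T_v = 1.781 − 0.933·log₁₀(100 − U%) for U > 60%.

Drainage path length: H_d = H/2 = 3.05 m (double drainage).
T_v = c_v·t/H_d² = 1.1×1.2/3.05² = 0.1419.
T_v = 0.1419 corresponds to the U ≤ 60% branch:
U = √(4T_v/π) = 0.4251

U ≈ 42.5 %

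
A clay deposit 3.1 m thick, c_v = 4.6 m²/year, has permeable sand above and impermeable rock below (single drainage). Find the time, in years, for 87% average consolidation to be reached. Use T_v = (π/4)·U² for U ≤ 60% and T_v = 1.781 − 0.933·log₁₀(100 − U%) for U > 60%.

t ≈ 1.55 years

Drainage path length: H_d = H = 3.1 m (single drainage).
U > 60%: T_v = 1.781 − 0.933·log₁₀(100 − 87) = 0.74169.
t = T_v·H_d²/c_v = 0.74169×3.1²/4.6 = 1.549 years.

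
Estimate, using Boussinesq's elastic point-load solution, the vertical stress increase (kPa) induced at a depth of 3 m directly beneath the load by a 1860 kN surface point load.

Δσ_z ≈ 98.7 kPa

Boussinesq vertical stress below a point load on an elastic half-space:
Δσ_z = 3P/(2πz²) · [1 + (r/z)²]^(−5/2)
r/z = 0/3 = 0; [1+(r/z)²]^(−5/2) = 1.
Δσ_z = 3×1860/(2π×3²) × 1 = 98.676 × 1 = 98.68 kPa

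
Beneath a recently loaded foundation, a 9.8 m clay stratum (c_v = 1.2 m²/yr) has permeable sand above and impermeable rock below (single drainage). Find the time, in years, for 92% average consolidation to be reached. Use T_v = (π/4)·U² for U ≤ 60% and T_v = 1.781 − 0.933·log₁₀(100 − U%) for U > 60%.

t ≈ 75.1 years

Drainage path length: H_d = H = 9.8 m (single drainage).
U > 60%: T_v = 1.781 − 0.933·log₁₀(100 − 92) = 0.93842.
t = T_v·H_d²/c_v = 0.93842×9.8²/1.2 = 75.1 years.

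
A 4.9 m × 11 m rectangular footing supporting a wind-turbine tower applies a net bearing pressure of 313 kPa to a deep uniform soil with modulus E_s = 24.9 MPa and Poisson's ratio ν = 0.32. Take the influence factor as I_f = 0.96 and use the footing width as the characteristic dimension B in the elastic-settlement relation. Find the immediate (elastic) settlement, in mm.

Immediate (elastic) settlement: S_e = q·B·(1−ν²)/E_s · I_f.
E_s = 24.9 MPa = 24900 kPa.
S_e = 313 × 4.9 × (1 − 0.32²) / 24900 × 0.96
    = 313 × 4.9 × 0.8976 / 24900 × 0.96
    = 0.05308 m = 53.08 mm

S_e ≈ 53.1 mm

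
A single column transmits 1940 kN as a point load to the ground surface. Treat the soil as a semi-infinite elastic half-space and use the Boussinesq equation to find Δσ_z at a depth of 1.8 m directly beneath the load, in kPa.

Boussinesq vertical stress below a point load on an elastic half-space:
Δσ_z = 3P/(2πz²) · [1 + (r/z)²]^(−5/2)
r/z = 0/1.8 = 0; [1+(r/z)²]^(−5/2) = 1.
Δσ_z = 3×1940/(2π×1.8²) × 1 = 285.89 × 1 = 285.9 kPa

Δσ_z ≈ 286 kPa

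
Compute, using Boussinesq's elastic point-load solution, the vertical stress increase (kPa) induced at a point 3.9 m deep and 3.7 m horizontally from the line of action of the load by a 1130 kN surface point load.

Δσ_z ≈ 7.13 kPa

Boussinesq vertical stress below a point load on an elastic half-space:
Δσ_z = 3P/(2πz²) · [1 + (r/z)²]^(−5/2)
r/z = 3.7/3.9 = 0.94872; [1+(r/z)²]^(−5/2) = 0.20095.
Δσ_z = 3×1130/(2π×3.9²) × 0.20095 = 35.472 × 0.20095 = 7.128 kPa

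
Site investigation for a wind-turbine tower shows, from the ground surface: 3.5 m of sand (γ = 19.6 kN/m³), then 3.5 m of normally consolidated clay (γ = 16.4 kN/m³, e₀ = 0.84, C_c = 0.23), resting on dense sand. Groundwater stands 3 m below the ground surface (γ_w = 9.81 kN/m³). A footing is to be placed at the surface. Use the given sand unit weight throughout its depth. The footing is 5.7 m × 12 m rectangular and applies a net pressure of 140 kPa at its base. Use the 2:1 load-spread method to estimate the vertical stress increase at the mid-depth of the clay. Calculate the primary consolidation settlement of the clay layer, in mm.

Mid-depth of clay below the ground surface: z = 3.5 + 3.5/2 = 5.25 m.
Total vertical stress at mid-clay: σ_v = 19.6×3.5 + 16.4×1.75 = 97.3 kPa.
Pore pressure: u = 9.81×(5.25 − 3) = 22.073 kPa.
Initial effective stress: σ'_0 = σ_v − u = 97.3 − 22.073 = 75.227 kPa.
Stress increase at mid-clay by the 2:1 spreading method:
Δσ = qBL/((B+z)(L+z)) = 140×5.7×12/((5.7+5.25)(12+5.25)) = 50.697 kPa
Final effective stress: σ'_f = σ'_0 + Δσ = 75.227 + 50.697 = 125.92 kPa.
Normally consolidated clay, so the full stress increment lies on the virgin compression line:
S_c = C_c·H/(1+e₀)·log₁₀(σ'_f/σ'_0) = 0.23×3.5/(1+0.84)×log₁₀(125.92/75.227)
    = 0.4375 × 0.22372 = 0.09788 m

S_c ≈ 97.9 mm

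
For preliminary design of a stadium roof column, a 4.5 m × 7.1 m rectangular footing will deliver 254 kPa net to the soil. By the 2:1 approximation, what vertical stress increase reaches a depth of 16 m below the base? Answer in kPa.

By the 2:1 method the load spreads at 1 horizontal : 2 vertical, so at depth z the loaded area has grown by z in each plan dimension:
Δσ = qBL/((B+z)(L+z)) = 254×4.5×7.1/((4.5+16)(7.1+16)) = 17.137 kPa

Δσ_z ≈ 17.1 kPa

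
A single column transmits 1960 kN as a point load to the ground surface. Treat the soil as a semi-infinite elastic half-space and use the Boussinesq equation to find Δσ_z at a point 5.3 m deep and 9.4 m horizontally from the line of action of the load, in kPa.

Boussinesq vertical stress below a point load on an elastic half-space:
Δσ_z = 3P/(2πz²) · [1 + (r/z)²]^(−5/2)
r/z = 9.4/5.3 = 1.7736; [1+(r/z)²]^(−5/2) = 0.028578.
Δσ_z = 3×1960/(2π×5.3²) × 0.028578 = 33.315 × 0.028578 = 0.9521 kPa

Δσ_z ≈ 0.952 kPa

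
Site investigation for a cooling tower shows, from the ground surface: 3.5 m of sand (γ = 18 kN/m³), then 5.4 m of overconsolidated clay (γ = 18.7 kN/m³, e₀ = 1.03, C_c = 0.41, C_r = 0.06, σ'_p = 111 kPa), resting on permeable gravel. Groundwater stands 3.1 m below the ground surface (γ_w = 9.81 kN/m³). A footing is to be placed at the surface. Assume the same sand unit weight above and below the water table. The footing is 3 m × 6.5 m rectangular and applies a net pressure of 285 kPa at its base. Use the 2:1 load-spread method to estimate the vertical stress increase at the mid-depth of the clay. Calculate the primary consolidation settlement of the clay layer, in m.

S_c ≈ 0.0973 m

Mid-depth of clay below the ground surface: z = 3.5 + 5.4/2 = 6.2 m.
Total vertical stress at mid-clay: σ_v = 18×3.5 + 18.7×2.7 = 113.49 kPa.
Pore pressure: u = 9.81×(6.2 − 3.1) = 30.411 kPa.
Initial effective stress: σ'_0 = σ_v − u = 113.49 − 30.411 = 83.079 kPa.
Stress increase at mid-clay by the 2:1 spreading method:
Δσ = qBL/((B+z)(L+z)) = 285×3×6.5/((3+6.2)(6.5+6.2)) = 47.565 kPa
Final effective stress: σ'_f = 83.079 + 47.565 = 130.64 kPa.
σ'_f = 130.64 > σ'_p = 111 kPa, so the stress path crosses the preconsolidation pressure — recompression up to σ'_p, then virgin compression beyond:
S_c = H/(1+e₀)·[C_r·log₁₀(σ'_p/σ'_0) + C_c·log₁₀(σ'_f/σ'_p)]
    = 5.4/2.03 × [0.06×log₁₀(111/83.079) + 0.41×log₁₀(130.64/111)]
    = 2.6601 × [0.0075499 + 0.029009] = 0.09725 m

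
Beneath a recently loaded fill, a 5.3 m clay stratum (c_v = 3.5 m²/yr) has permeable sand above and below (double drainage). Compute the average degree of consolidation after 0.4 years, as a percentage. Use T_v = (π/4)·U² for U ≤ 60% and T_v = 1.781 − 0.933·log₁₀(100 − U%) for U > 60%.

Drainage path length: H_d = H/2 = 2.65 m (double drainage).
T_v = c_v·t/H_d² = 3.5×0.4/2.65² = 0.19936.
T_v = 0.19936 corresponds to the U ≤ 60% branch:
U = √(4T_v/π) = 0.5038

U ≈ 50.4 %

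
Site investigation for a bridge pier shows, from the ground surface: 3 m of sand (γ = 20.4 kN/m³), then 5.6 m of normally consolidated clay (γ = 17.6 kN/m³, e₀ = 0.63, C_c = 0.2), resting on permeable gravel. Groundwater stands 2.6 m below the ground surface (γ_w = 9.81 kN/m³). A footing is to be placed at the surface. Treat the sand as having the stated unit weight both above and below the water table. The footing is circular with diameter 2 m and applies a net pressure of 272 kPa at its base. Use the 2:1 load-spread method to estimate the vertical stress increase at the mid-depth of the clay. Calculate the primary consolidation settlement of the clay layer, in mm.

Mid-depth of clay below the ground surface: z = 3 + 5.6/2 = 5.8 m.
Total vertical stress at mid-clay: σ_v = 20.4×3 + 17.6×2.8 = 110.48 kPa.
Pore pressure: u = 9.81×(5.8 − 2.6) = 31.392 kPa.
Initial effective stress: σ'_0 = σ_v − u = 110.48 − 31.392 = 79.088 kPa.
Stress increase at mid-clay by the 2:1 spreading method:
Δσ ≈ qD²/(D+z)² = 272×2²/(2+5.8)² = 17.883 kPa
Final effective stress: σ'_f = σ'_0 + Δσ = 79.088 + 17.883 = 96.971 kPa.
Normally consolidated clay, so the full stress increment lies on the virgin compression line:
S_c = C_c·H/(1+e₀)·log₁₀(σ'_f/σ'_0) = 0.2×5.6/(1+0.63)×log₁₀(96.971/79.088)
    = 0.68712 × 0.088531 = 0.06083 m

S_c ≈ 60.8 mm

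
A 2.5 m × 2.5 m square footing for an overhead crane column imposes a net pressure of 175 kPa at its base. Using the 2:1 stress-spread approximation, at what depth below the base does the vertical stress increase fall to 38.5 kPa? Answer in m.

2:1 spreading — at depth z the loaded area has grown by z in each plan dimension:
qB²/(B+z)² = Δσ_z ⇒ z = B(√(q/Δσ_z) − 1) = 2.5×(√(175/38.5) − 1) = 2.83 m

z ≈ 2.83 m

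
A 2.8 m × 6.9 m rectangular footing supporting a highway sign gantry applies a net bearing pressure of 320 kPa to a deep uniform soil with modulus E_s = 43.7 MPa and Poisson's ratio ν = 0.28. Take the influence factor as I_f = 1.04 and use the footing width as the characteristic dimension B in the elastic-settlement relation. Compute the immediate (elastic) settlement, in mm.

Immediate (elastic) settlement: S_e = q·B·(1−ν²)/E_s · I_f.
E_s = 43.7 MPa = 43700 kPa.
S_e = 320 × 2.8 × (1 − 0.28²) / 43700 × 1.04
    = 320 × 2.8 × 0.9216 / 43700 × 1.04
    = 0.01965 m = 19.65 mm

S_e ≈ 19.7 mm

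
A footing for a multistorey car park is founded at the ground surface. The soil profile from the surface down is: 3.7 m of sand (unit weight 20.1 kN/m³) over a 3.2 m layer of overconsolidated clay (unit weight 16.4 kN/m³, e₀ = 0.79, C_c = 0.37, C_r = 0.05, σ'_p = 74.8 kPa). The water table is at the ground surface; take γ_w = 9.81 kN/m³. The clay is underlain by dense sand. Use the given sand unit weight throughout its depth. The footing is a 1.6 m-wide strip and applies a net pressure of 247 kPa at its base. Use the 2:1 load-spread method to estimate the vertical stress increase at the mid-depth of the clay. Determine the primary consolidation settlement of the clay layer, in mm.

Mid-depth of clay below the ground surface: z = 3.7 + 3.2/2 = 5.3 m.
Total vertical stress at mid-clay: σ_v = 20.1×3.7 + 16.4×1.6 = 100.61 kPa.
Pore pressure: u = 9.81×(5.3 − 0) = 51.993 kPa.
Initial effective stress: σ'_0 = σ_v − u = 100.61 − 51.993 = 48.617 kPa.
Stress increase at mid-clay by the 2:1 spreading method:
Δσ = qB/(B+z) = 247×1.6/(1.6+5.3) = 57.275 kPa
Final effective stress: σ'_f = 48.617 + 57.275 = 105.89 kPa.
σ'_f = 105.89 > σ'_p = 74.8 kPa, so the stress path crosses the preconsolidation pressure — recompression up to σ'_p, then virgin compression beyond:
S_c = H/(1+e₀)·[C_r·log₁₀(σ'_p/σ'_0) + C_c·log₁₀(σ'_f/σ'_p)]
    = 3.2/1.79 × [0.05×log₁₀(74.8/48.617) + 0.37×log₁₀(105.89/74.8)]
    = 1.7877 × [0.0093557 + 0.055853] = 0.1166 m

S_c ≈ 117 mm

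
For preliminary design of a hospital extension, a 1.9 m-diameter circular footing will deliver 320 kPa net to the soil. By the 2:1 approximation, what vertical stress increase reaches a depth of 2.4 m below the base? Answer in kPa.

Δσ_z ≈ 62.5 kPa

By the 2:1 method the load spreads at 1 horizontal : 2 vertical, so at depth z the loaded area has grown by z in each plan dimension:
Δσ ≈ qD²/(D+z)² = 320×1.9²/(1.9+2.4)² = 62.477 kPa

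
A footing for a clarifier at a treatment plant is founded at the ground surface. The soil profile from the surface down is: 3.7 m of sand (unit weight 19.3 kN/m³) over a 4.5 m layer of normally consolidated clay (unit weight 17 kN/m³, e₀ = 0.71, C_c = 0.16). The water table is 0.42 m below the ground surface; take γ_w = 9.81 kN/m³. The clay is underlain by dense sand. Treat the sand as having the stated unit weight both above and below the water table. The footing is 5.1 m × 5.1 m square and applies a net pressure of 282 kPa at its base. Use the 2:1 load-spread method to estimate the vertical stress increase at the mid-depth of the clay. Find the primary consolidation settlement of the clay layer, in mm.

S_c ≈ 134 mm

Mid-depth of clay below the ground surface: z = 3.7 + 4.5/2 = 5.95 m.
Total vertical stress at mid-clay: σ_v = 19.3×3.7 + 17×2.25 = 109.66 kPa.
Pore pressure: u = 9.81×(5.95 − 0.42) = 54.249 kPa.
Initial effective stress: σ'_0 = σ_v − u = 109.66 − 54.249 = 55.411 kPa.
Stress increase at mid-clay by the 2:1 spreading method:
Δσ = qBL/((B+z)(L+z)) = 282×5.1×5.1/((5.1+5.95)(5.1+5.95)) = 60.071 kPa
Final effective stress: σ'_f = σ'_0 + Δσ = 55.411 + 60.071 = 115.48 kPa.
Normally consolidated clay, so the full stress increment lies on the virgin compression line:
S_c = C_c·H/(1+e₀)·log₁₀(σ'_f/σ'_0) = 0.16×4.5/(1+0.71)×log₁₀(115.48/55.411)
    = 0.42105 × 0.31891 = 0.1343 m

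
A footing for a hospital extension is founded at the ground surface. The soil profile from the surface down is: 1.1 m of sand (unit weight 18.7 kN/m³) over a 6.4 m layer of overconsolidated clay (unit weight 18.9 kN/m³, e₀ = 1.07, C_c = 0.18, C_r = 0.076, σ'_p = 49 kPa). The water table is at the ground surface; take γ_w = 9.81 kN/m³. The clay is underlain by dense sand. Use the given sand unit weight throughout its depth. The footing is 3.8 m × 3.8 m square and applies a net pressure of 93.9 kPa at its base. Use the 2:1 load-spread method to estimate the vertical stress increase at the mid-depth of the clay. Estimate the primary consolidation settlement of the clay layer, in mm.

Mid-depth of clay below the ground surface: z = 1.1 + 6.4/2 = 4.3 m.
Total vertical stress at mid-clay: σ_v = 18.7×1.1 + 18.9×3.2 = 81.05 kPa.
Pore pressure: u = 9.81×(4.3 − 0) = 42.183 kPa.
Initial effective stress: σ'_0 = σ_v − u = 81.05 − 42.183 = 38.867 kPa.
Stress increase at mid-clay by the 2:1 spreading method:
Δσ = qBL/((B+z)(L+z)) = 93.9×3.8×3.8/((3.8+4.3)(3.8+4.3)) = 20.666 kPa
Final effective stress: σ'_f = 38.867 + 20.666 = 59.533 kPa.
σ'_f = 59.533 > σ'_p = 49 kPa, so the stress path crosses the preconsolidation pressure — recompression up to σ'_p, then virgin compression beyond:
S_c = H/(1+e₀)·[C_r·log₁₀(σ'_p/σ'_0) + C_c·log₁₀(σ'_f/σ'_p)]
    = 6.4/2.07 × [0.076×log₁₀(49/38.867) + 0.18×log₁₀(59.533/49)]
    = 3.0918 × [0.0076467 + 0.015221] = 0.0707 m

S_c ≈ 70.7 mm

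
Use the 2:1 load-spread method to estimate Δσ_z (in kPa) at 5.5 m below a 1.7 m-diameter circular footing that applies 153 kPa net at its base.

Δσ_z ≈ 8.53 kPa

By the 2:1 method the load spreads at 1 horizontal : 2 vertical, so at depth z the loaded area has grown by z in each plan dimension:
Δσ ≈ qD²/(D+z)² = 153×1.7²/(1.7+5.5)² = 8.5295 kPa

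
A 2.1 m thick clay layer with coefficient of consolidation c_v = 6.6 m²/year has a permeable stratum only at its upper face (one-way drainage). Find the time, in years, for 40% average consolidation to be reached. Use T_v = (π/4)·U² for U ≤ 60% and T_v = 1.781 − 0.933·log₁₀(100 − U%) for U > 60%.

Drainage path length: H_d = H = 2.1 m (single drainage).
U ≤ 60%: T_v = (π/4)·U² = (π/4)×0.4² = 0.12566.
t = T_v·H_d²/c_v = 0.12566×2.1²/6.6 = 0.08396 years.

t ≈ 0.084 years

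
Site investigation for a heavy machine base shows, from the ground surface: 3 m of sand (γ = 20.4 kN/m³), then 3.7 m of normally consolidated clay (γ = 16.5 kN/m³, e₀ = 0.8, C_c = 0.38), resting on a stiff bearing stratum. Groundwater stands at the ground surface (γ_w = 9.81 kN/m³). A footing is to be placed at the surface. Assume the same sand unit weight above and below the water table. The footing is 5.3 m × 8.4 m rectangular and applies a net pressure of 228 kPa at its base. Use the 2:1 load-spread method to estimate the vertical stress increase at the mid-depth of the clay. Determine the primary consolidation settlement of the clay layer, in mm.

Mid-depth of clay below the ground surface: z = 3 + 3.7/2 = 4.85 m.
Total vertical stress at mid-clay: σ_v = 20.4×3 + 16.5×1.85 = 91.725 kPa.
Pore pressure: u = 9.81×(4.85 − 0) = 47.578 kPa.
Initial effective stress: σ'_0 = σ_v − u = 91.725 − 47.578 = 44.147 kPa.
Stress increase at mid-clay by the 2:1 spreading method:
Δσ = qBL/((B+z)(L+z)) = 228×5.3×8.4/((5.3+4.85)(8.4+4.85)) = 75.476 kPa
Final effective stress: σ'_f = σ'_0 + Δσ = 44.147 + 75.476 = 119.62 kPa.
Normally consolidated clay, so the full stress increment lies on the virgin compression line:
S_c = C_c·H/(1+e₀)·log₁₀(σ'_f/σ'_0) = 0.38×3.7/(1+0.8)×log₁₀(119.62/44.147)
    = 0.78111 × 0.4329 = 0.3381 m

S_c ≈ 338 mm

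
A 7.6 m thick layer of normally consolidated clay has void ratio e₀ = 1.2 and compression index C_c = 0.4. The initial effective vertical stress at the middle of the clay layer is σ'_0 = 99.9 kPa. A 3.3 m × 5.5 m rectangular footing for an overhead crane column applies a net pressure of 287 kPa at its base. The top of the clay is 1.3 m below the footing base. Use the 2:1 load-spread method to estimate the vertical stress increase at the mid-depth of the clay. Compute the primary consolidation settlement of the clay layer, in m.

Mid-depth of clay below the footing base: z = 1.3 + 7.6/2 = 5.1 m.
Stress increase at mid-clay by the 2:1 spreading method:
Δσ = qBL/((B+z)(L+z)) = 287×3.3×5.5/((3.3+5.1)(5.5+5.1)) = 58.502 kPa
Final effective stress: σ'_f = σ'_0 + Δσ = 99.9 + 58.502 = 158.4 kPa.
Normally consolidated clay, so the full stress increment lies on the virgin compression line:
S_c = C_c·H/(1+e₀)·log₁₀(σ'_f/σ'_0) = 0.4×7.6/(1+1.2)×log₁₀(158.4/99.9)
    = 1.3818 × 0.20019 = 0.2766 m

S_c ≈ 0.277 m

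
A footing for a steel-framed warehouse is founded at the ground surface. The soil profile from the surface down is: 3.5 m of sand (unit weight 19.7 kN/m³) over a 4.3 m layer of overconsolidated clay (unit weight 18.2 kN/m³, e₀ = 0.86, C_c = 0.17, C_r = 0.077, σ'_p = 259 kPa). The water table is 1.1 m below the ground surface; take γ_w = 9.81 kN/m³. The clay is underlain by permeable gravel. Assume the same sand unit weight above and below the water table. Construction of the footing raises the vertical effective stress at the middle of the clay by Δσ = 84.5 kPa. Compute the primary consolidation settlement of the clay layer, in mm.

S_c ≈ 65.5 mm

Mid-depth of clay below the ground surface: z = 3.5 + 4.3/2 = 5.65 m.
Total vertical stress at mid-clay: σ_v = 19.7×3.5 + 18.2×2.15 = 108.08 kPa.
Pore pressure: u = 9.81×(5.65 − 1.1) = 44.636 kPa.
Initial effective stress: σ'_0 = σ_v − u = 108.08 − 44.636 = 63.444 kPa.
Final effective stress: σ'_f = 63.444 + 84.5 = 147.94 kPa.
σ'_f = 147.94 ≤ σ'_p = 259 kPa, so the clay remains overconsolidated and only the recompression index applies:
S_c = C_r·H/(1+e₀)·log₁₀(σ'_f/σ'_0) = 0.077×4.3/1.86×log₁₀(147.94/63.444)
    = 0.17801 × 0.3677 = 0.06545 m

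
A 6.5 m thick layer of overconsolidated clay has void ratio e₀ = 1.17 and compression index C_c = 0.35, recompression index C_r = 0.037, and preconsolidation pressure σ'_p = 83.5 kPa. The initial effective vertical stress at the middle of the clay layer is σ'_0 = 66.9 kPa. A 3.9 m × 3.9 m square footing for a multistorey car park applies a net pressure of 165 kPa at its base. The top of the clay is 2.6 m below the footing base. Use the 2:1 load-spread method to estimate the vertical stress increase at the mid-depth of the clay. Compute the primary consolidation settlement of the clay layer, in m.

S_c ≈ 0.0612 m

Mid-depth of clay below the footing base: z = 2.6 + 6.5/2 = 5.85 m.
Stress increase at mid-clay by the 2:1 spreading method:
Δσ = qBL/((B+z)(L+z)) = 165×3.9×3.9/((3.9+5.85)(3.9+5.85)) = 26.4 kPa
Final effective stress: σ'_f = 66.9 + 26.4 = 93.3 kPa.
σ'_f = 93.3 > σ'_p = 83.5 kPa, so the stress path crosses the preconsolidation pressure — recompression up to σ'_p, then virgin compression beyond:
S_c = H/(1+e₀)·[C_r·log₁₀(σ'_p/σ'_0) + C_c·log₁₀(σ'_f/σ'_p)]
    = 6.5/2.17 × [0.037×log₁₀(83.5/66.9) + 0.35×log₁₀(93.3/83.5)]
    = 2.9954 × [0.0035616 + 0.016868] = 0.06119 m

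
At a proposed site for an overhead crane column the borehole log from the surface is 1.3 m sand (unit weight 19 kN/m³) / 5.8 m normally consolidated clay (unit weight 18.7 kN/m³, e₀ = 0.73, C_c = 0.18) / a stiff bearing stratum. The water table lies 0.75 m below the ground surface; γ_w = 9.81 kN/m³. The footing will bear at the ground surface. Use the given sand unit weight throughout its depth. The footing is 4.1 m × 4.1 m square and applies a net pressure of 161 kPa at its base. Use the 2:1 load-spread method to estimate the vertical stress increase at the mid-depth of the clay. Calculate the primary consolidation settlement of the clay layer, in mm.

Mid-depth of clay below the ground surface: z = 1.3 + 5.8/2 = 4.2 m.
Total vertical stress at mid-clay: σ_v = 19×1.3 + 18.7×2.9 = 78.93 kPa.
Pore pressure: u = 9.81×(4.2 − 0.75) = 33.845 kPa.
Initial effective stress: σ'_0 = σ_v − u = 78.93 − 33.845 = 45.085 kPa.
Stress increase at mid-clay by the 2:1 spreading method:
Δσ = qBL/((B+z)(L+z)) = 161×4.1×4.1/((4.1+4.2)(4.1+4.2)) = 39.286 kPa
Final effective stress: σ'_f = σ'_0 + Δσ = 45.085 + 39.286 = 84.371 kPa.
Normally consolidated clay, so the full stress increment lies on the virgin compression line:
S_c = C_c·H/(1+e₀)·log₁₀(σ'_f/σ'_0) = 0.18×5.8/(1+0.73)×log₁₀(84.371/45.085)
    = 0.60347 × 0.27216 = 0.1642 m

S_c ≈ 164 mm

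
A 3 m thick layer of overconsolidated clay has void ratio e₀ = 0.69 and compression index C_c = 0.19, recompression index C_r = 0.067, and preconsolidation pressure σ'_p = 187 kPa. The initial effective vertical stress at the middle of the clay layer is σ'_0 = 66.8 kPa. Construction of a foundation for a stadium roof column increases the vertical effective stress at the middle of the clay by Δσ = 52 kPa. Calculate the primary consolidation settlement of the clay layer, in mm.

Final effective stress: σ'_f = 66.8 + 52 = 118.8 kPa.
σ'_f = 118.8 ≤ σ'_p = 187 kPa, so the clay remains overconsolidated and only the recompression index applies:
S_c = C_r·H/(1+e₀)·log₁₀(σ'_f/σ'_0) = 0.067×3/1.69×log₁₀(118.8/66.8)
    = 0.11893 × 0.25004 = 0.02974 m

S_c ≈ 29.7 mm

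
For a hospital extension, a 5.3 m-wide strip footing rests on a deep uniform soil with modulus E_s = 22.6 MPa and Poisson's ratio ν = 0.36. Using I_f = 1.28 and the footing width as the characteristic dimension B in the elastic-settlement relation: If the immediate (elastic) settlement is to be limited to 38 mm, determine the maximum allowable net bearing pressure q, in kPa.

q ≈ 145 kPa

E_s = 22.6 MPa = 22600 kPa.
S_e = q·B·(1−ν²)/E_s · I_f  ⇒  q = S_e·E_s / (B·(1−ν²)·I_f).
q = 0.038 × 22600 / (5.3 × 0.8704 × 1.28) = 145.4 kPa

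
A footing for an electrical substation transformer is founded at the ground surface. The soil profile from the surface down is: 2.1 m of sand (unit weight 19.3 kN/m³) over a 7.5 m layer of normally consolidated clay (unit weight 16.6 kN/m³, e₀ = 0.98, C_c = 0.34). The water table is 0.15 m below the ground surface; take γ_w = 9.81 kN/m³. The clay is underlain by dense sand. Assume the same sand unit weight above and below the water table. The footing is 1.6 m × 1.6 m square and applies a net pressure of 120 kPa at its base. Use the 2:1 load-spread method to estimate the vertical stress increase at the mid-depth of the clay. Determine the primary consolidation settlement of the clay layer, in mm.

Mid-depth of clay below the ground surface: z = 2.1 + 7.5/2 = 5.85 m.
Total vertical stress at mid-clay: σ_v = 19.3×2.1 + 16.6×3.75 = 102.78 kPa.
Pore pressure: u = 9.81×(5.85 − 0.15) = 55.917 kPa.
Initial effective stress: σ'_0 = σ_v − u = 102.78 − 55.917 = 46.863 kPa.
Stress increase at mid-clay by the 2:1 spreading method:
Δσ = qBL/((B+z)(L+z)) = 120×1.6×1.6/((1.6+5.85)(1.6+5.85)) = 5.5349 kPa
Final effective stress: σ'_f = σ'_0 + Δσ = 46.863 + 5.5349 = 52.398 kPa.
Normally consolidated clay, so the full stress increment lies on the virgin compression line:
S_c = C_c·H/(1+e₀)·log₁₀(σ'_f/σ'_0) = 0.34×7.5/(1+0.98)×log₁₀(52.398/46.863)
    = 1.2879 × 0.048485 = 0.06244 m

S_c ≈ 62.4 mm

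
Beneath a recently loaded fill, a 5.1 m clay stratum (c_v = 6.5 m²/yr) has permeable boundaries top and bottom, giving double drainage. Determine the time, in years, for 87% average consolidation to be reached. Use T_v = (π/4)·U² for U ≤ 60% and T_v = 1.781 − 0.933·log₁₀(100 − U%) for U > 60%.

Drainage path length: H_d = H/2 = 2.55 m (double drainage).
U > 60%: T_v = 1.781 − 0.933·log₁₀(100 − 87) = 0.74169.
t = T_v·H_d²/c_v = 0.74169×2.55²/6.5 = 0.742 years.

t ≈ 0.742 years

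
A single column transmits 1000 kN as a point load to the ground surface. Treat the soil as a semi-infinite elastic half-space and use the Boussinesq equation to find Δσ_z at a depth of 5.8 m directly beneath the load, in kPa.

Δσ_z ≈ 14.2 kPa

Boussinesq vertical stress below a point load on an elastic half-space:
Δσ_z = 3P/(2πz²) · [1 + (r/z)²]^(−5/2)
r/z = 0/5.8 = 0; [1+(r/z)²]^(−5/2) = 1.
Δσ_z = 3×1000/(2π×5.8²) × 1 = 14.193 × 1 = 14.19 kPa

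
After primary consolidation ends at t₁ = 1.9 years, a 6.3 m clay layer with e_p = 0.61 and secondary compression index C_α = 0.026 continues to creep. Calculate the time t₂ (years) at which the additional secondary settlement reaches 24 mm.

t₂ ≈ 3.27 years

S_s = C_α·H/(1+e_p)·log₁₀(t₂/t₁) ⇒ log₁₀(t₂/t₁) = S_s·(1+e_p)/(C_α·H).
log₁₀(t₂/t₁) = 0.024 × (1+0.61) / (0.026×6.3) = 0.2359
t₂ = t₁ × 10^0.2359 = 1.9 × 1.721 = 3.271 years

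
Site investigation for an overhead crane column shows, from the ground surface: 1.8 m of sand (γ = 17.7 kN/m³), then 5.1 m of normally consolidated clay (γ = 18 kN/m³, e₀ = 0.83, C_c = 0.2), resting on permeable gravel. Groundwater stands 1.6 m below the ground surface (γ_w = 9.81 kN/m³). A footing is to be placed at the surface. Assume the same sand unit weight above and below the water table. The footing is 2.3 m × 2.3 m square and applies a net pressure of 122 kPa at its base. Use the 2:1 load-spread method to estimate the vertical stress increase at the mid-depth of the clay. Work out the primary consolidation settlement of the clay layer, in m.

Mid-depth of clay below the ground surface: z = 1.8 + 5.1/2 = 4.35 m.
Total vertical stress at mid-clay: σ_v = 17.7×1.8 + 18×2.55 = 77.76 kPa.
Pore pressure: u = 9.81×(4.35 − 1.6) = 26.978 kPa.
Initial effective stress: σ'_0 = σ_v − u = 77.76 − 26.978 = 50.782 kPa.
Stress increase at mid-clay by the 2:1 spreading method:
Δσ = qBL/((B+z)(L+z)) = 122×2.3×2.3/((2.3+4.35)(2.3+4.35)) = 14.594 kPa
Final effective stress: σ'_f = σ'_0 + Δσ = 50.782 + 14.594 = 65.376 kPa.
Normally consolidated clay, so the full stress increment lies on the virgin compression line:
S_c = C_c·H/(1+e₀)·log₁₀(σ'_f/σ'_0) = 0.2×5.1/(1+0.83)×log₁₀(65.376/50.782)
    = 0.55738 × 0.10971 = 0.06115 m

S_c ≈ 0.0612 m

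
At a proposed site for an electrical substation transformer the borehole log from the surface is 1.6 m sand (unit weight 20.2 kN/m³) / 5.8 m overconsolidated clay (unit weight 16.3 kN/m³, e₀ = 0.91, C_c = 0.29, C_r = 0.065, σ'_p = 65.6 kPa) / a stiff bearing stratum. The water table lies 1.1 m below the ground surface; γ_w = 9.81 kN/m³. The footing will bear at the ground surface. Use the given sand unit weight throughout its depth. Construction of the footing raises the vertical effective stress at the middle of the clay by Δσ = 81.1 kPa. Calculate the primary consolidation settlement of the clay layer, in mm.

S_c ≈ 284 mm

Mid-depth of clay below the ground surface: z = 1.6 + 5.8/2 = 4.5 m.
Total vertical stress at mid-clay: σ_v = 20.2×1.6 + 16.3×2.9 = 79.59 kPa.
Pore pressure: u = 9.81×(4.5 − 1.1) = 33.354 kPa.
Initial effective stress: σ'_0 = σ_v − u = 79.59 − 33.354 = 46.236 kPa.
Final effective stress: σ'_f = 46.236 + 81.1 = 127.34 kPa.
σ'_f = 127.34 > σ'_p = 65.6 kPa, so the stress path crosses the preconsolidation pressure — recompression up to σ'_p, then virgin compression beyond:
S_c = H/(1+e₀)·[C_r·log₁₀(σ'_p/σ'_0) + C_c·log₁₀(σ'_f/σ'_p)]
    = 5.8/1.91 × [0.065×log₁₀(65.6/46.236) + 0.29×log₁₀(127.34/65.6)]
    = 3.0366 × [0.009875 + 0.083538] = 0.2837 m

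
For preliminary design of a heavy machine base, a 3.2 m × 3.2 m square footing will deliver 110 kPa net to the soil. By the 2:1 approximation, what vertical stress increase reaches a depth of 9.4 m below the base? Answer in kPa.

Δσ_z ≈ 7.09 kPa

By the 2:1 method the load spreads at 1 horizontal : 2 vertical, so at depth z the loaded area has grown by z in each plan dimension:
Δσ = qBL/((B+z)(L+z)) = 110×3.2×3.2/((3.2+9.4)(3.2+9.4)) = 7.095 kPa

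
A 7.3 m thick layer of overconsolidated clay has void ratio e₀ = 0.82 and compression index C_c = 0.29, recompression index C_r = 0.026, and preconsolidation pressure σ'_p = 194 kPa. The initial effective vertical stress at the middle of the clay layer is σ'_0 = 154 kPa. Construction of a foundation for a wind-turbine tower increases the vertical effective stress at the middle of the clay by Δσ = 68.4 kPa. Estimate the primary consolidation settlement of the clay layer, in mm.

Final effective stress: σ'_f = 154 + 68.4 = 222.4 kPa.
σ'_f = 222.4 > σ'_p = 194 kPa, so the stress path crosses the preconsolidation pressure — recompression up to σ'_p, then virgin compression beyond:
S_c = H/(1+e₀)·[C_r·log₁₀(σ'_p/σ'_0) + C_c·log₁₀(σ'_f/σ'_p)]
    = 7.3/1.82 × [0.026×log₁₀(194/154) + 0.29×log₁₀(222.4/194)]
    = 4.011 × [0.0026073 + 0.017207] = 0.07948 m

S_c ≈ 79.5 mm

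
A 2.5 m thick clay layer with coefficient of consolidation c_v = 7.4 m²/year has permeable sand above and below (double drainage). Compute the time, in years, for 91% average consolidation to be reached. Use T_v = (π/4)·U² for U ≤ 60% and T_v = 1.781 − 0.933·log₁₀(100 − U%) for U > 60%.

t ≈ 0.188 years

Drainage path length: H_d = H/2 = 1.25 m (double drainage).
U > 60%: T_v = 1.781 − 0.933·log₁₀(100 − 91) = 0.89069.
t = T_v·H_d²/c_v = 0.89069×1.25²/7.4 = 0.1881 years.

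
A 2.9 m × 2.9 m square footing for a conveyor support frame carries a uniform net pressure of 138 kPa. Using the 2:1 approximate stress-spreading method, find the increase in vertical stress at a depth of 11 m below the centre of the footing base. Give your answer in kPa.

Δσ_z ≈ 6.01 kPa

By the 2:1 method the load spreads at 1 horizontal : 2 vertical, so at depth z the loaded area has grown by z in each plan dimension:
Δσ = qBL/((B+z)(L+z)) = 138×2.9×2.9/((2.9+11)(2.9+11)) = 6.0068 kPa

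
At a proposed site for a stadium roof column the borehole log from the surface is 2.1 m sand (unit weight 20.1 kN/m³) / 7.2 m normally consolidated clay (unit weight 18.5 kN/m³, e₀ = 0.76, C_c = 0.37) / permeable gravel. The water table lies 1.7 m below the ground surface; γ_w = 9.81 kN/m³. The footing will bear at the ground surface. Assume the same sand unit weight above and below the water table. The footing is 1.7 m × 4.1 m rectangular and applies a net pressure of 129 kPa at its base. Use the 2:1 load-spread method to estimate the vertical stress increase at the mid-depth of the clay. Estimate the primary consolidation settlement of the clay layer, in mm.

S_c ≈ 108 mm

Mid-depth of clay below the ground surface: z = 2.1 + 7.2/2 = 5.7 m.
Total vertical stress at mid-clay: σ_v = 20.1×2.1 + 18.5×3.6 = 108.81 kPa.
Pore pressure: u = 9.81×(5.7 − 1.7) = 39.24 kPa.
Initial effective stress: σ'_0 = σ_v − u = 108.81 − 39.24 = 69.57 kPa.
Stress increase at mid-clay by the 2:1 spreading method:
Δσ = qBL/((B+z)(L+z)) = 129×1.7×4.1/((1.7+5.7)(4.1+5.7)) = 12.398 kPa
Final effective stress: σ'_f = σ'_0 + Δσ = 69.57 + 12.398 = 81.968 kPa.
Normally consolidated clay, so the full stress increment lies on the virgin compression line:
S_c = C_c·H/(1+e₀)·log₁₀(σ'_f/σ'_0) = 0.37×7.2/(1+0.76)×log₁₀(81.968/69.57)
    = 1.5136 × 0.071222 = 0.1078 m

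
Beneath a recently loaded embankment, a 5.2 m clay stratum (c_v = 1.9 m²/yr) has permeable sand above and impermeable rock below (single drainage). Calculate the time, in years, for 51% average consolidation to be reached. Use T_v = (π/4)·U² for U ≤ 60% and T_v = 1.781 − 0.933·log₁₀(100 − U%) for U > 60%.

Drainage path length: H_d = H = 5.2 m (single drainage).
U ≤ 60%: T_v = (π/4)·U² = (π/4)×0.51² = 0.20428.
t = T_v·H_d²/c_v = 0.20428×5.2²/1.9 = 2.907 years.

t ≈ 2.91 years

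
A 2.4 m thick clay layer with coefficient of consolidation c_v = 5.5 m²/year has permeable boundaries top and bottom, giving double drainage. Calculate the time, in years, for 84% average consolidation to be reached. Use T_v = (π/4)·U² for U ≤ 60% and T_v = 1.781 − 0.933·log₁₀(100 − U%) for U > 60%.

t ≈ 0.172 years

Drainage path length: H_d = H/2 = 1.2 m (double drainage).
U > 60%: T_v = 1.781 − 0.933·log₁₀(100 − 84) = 0.65756.
t = T_v·H_d²/c_v = 0.65756×1.2²/5.5 = 0.1722 years.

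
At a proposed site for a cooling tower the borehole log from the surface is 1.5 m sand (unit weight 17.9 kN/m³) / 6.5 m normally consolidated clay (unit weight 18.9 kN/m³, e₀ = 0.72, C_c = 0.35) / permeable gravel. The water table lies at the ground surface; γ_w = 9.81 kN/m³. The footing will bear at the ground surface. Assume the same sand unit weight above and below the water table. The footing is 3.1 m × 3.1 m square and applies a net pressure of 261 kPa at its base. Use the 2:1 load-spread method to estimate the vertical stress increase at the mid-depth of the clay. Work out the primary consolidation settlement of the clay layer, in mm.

Mid-depth of clay below the ground surface: z = 1.5 + 6.5/2 = 4.75 m.
Total vertical stress at mid-clay: σ_v = 17.9×1.5 + 18.9×3.25 = 88.275 kPa.
Pore pressure: u = 9.81×(4.75 − 0) = 46.598 kPa.
Initial effective stress: σ'_0 = σ_v − u = 88.275 − 46.598 = 41.677 kPa.
Stress increase at mid-clay by the 2:1 spreading method:
Δσ = qBL/((B+z)(L+z)) = 261×3.1×3.1/((3.1+4.75)(3.1+4.75)) = 40.703 kPa
Final effective stress: σ'_f = σ'_0 + Δσ = 41.677 + 40.703 = 82.38 kPa.
Normally consolidated clay, so the full stress increment lies on the virgin compression line:
S_c = C_c·H/(1+e₀)·log₁₀(σ'_f/σ'_0) = 0.35×6.5/(1+0.72)×log₁₀(82.38/41.677)
    = 1.3227 × 0.29593 = 0.3914 m

S_c ≈ 391 mm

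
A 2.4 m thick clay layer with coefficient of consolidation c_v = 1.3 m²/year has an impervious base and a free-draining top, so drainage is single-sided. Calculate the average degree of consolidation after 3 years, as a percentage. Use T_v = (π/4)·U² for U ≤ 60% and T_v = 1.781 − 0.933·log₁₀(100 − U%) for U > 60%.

Drainage path length: H_d = H = 2.4 m (single drainage).
T_v = c_v·t/H_d² = 1.3×3/2.4² = 0.67708.
T_v = 0.67708 corresponds to the U > 60% branch:
U = 1 − 10^((1.781 − T_v)/0.933)/100 = 0.8475

U ≈ 84.8 %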